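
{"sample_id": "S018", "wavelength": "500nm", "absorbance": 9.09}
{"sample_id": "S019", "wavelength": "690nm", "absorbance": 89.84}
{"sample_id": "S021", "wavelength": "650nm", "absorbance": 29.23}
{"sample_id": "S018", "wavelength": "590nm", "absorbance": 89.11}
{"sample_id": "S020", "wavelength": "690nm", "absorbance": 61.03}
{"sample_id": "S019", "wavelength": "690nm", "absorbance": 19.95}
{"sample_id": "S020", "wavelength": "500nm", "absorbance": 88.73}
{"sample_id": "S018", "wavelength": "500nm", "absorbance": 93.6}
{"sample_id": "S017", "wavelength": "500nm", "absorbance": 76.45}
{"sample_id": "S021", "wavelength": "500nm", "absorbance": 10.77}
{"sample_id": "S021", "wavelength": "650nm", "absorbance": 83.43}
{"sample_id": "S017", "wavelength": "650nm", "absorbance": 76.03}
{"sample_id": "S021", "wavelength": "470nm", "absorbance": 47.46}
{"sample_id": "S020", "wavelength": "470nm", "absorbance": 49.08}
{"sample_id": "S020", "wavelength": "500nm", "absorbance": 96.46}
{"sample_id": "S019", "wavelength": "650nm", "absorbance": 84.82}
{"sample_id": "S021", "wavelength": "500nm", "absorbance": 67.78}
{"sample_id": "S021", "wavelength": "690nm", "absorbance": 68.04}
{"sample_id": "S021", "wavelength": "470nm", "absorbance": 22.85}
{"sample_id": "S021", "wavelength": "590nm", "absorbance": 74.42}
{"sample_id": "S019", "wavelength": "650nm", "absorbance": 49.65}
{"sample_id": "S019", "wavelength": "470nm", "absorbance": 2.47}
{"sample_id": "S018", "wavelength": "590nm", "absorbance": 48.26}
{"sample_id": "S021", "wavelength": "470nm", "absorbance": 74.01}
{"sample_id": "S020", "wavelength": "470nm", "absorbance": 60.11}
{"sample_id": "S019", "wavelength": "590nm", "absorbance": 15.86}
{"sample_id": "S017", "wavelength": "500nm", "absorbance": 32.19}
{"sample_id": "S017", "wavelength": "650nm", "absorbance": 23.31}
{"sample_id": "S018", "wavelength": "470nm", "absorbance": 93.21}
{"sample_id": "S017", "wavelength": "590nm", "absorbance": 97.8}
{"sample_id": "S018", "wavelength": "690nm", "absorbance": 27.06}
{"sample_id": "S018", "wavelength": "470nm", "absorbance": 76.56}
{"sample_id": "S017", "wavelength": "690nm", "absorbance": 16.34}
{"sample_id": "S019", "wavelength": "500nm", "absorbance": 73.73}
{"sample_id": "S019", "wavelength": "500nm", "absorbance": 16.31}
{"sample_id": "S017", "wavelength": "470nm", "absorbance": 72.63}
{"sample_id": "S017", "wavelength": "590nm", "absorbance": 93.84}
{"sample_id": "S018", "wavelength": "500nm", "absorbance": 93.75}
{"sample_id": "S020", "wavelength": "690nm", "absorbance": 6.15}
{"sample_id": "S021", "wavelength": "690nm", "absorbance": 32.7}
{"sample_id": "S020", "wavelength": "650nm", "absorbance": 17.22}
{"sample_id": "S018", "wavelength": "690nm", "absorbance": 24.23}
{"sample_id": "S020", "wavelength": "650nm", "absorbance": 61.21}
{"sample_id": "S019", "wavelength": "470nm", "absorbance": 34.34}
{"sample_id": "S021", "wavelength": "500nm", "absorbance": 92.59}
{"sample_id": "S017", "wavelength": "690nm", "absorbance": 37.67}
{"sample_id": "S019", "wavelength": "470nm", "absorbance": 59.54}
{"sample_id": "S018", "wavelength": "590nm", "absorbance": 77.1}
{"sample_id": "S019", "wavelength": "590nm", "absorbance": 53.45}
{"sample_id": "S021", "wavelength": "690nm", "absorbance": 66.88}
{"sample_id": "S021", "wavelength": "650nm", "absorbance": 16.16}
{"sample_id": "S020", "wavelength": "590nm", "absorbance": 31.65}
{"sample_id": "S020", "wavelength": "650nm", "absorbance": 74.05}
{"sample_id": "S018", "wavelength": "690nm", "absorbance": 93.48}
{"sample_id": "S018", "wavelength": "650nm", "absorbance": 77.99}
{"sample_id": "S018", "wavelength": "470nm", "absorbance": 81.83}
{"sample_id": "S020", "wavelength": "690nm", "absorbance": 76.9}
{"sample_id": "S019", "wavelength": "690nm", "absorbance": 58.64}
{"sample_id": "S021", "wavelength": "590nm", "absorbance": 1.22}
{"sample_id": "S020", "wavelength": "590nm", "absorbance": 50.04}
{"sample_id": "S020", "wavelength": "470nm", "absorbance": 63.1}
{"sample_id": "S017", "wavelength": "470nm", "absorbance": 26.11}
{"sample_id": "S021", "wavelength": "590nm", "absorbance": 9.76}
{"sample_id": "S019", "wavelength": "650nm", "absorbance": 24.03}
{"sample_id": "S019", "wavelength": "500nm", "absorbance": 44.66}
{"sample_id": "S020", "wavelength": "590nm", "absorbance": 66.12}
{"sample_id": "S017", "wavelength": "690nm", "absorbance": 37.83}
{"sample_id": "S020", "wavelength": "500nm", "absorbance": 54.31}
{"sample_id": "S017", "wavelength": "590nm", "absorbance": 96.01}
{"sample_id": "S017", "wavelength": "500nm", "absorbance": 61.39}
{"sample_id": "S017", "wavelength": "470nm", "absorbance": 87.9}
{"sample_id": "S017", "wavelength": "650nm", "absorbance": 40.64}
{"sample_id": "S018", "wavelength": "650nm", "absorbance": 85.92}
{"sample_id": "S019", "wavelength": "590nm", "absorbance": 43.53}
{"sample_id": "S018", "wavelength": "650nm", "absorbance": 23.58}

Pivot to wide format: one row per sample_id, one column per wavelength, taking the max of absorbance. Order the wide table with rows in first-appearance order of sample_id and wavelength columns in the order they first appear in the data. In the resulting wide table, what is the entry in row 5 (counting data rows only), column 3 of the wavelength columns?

With rows in first-appearance order of sample_id, row 5 is sample_id=S017. wavelength columns in first-appearance order: 500nm, 690nm, 650nm, 590nm, 470nm; column 3 is 650nm.
Long rows with sample_id=S017, wavelength=650nm: max(76.03, 23.31, 40.64) = 76.03.

76.03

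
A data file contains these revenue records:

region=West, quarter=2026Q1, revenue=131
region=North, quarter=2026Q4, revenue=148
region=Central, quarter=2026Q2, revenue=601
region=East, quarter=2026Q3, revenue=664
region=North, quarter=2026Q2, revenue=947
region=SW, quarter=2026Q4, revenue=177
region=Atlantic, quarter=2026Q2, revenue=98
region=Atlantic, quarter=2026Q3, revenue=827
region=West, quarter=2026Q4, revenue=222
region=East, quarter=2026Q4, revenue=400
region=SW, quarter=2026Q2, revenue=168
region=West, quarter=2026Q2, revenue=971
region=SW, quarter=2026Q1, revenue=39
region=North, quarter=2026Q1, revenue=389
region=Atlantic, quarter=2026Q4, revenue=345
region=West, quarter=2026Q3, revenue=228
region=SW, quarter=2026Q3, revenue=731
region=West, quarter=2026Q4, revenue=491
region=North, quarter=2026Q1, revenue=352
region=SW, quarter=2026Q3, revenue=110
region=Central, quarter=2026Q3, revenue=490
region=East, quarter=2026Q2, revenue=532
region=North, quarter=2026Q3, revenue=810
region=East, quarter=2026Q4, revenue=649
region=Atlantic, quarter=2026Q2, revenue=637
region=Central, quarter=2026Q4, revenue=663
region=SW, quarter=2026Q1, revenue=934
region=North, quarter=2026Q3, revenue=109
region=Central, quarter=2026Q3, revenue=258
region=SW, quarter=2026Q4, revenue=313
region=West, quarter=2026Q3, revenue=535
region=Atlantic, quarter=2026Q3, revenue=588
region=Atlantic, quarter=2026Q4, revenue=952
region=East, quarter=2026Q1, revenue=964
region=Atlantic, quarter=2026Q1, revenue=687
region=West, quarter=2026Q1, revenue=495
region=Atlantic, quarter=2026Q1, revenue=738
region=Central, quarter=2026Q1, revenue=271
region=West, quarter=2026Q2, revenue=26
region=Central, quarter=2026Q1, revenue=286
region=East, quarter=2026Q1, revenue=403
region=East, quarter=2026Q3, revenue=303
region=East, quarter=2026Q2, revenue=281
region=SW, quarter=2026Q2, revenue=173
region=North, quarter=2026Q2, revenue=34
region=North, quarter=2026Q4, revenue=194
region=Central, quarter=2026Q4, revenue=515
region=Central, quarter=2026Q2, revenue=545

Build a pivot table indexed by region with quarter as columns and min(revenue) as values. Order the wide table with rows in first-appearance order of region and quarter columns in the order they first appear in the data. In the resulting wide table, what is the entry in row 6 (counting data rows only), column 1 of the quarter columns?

687

With rows in first-appearance order of region, row 6 is region=Atlantic. quarter columns in first-appearance order: 2026Q1, 2026Q4, 2026Q2, 2026Q3; column 1 is 2026Q1.
Long rows with region=Atlantic, quarter=2026Q1: min(687, 738) = 687.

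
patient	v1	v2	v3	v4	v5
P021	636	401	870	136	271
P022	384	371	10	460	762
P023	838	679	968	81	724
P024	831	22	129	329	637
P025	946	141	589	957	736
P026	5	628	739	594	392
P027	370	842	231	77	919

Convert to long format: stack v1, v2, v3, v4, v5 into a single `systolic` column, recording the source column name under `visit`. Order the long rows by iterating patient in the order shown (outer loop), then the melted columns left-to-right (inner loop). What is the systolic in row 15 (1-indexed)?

724

35 rows total (7 × 5). Row 15: index ⌊(15-1)/5⌋ = 2 into patient → P023; (15-1) mod 5 = 4 into the melted columns → v5.
So row 15 is (P023, v5, 724); systolic = 724.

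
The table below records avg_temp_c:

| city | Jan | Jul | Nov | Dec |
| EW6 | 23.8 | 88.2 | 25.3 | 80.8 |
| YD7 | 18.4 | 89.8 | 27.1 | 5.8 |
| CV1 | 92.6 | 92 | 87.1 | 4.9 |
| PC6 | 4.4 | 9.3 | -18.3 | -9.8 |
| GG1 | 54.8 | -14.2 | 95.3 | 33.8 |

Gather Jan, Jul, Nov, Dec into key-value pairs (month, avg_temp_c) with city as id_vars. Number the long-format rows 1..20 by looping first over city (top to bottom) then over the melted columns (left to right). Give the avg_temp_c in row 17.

20 rows total (5 × 4). Row 17: index ⌊(17-1)/4⌋ = 4 into city → GG1; (17-1) mod 4 = 0 into the melted columns → Jan.
So row 17 is (GG1, Jan, 54.8); avg_temp_c = 54.8.

54.8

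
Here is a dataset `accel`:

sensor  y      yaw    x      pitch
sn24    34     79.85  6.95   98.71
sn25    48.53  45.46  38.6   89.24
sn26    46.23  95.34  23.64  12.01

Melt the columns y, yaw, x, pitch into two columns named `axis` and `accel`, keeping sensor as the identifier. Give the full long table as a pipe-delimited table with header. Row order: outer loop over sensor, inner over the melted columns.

| sensor | axis | accel |
| sn24 | y | 34 |
| sn24 | yaw | 79.85 |
| sn24 | x | 6.95 |
| sn24 | pitch | 98.71 |
| sn25 | y | 48.53 |
| sn25 | yaw | 45.46 |
| sn25 | x | 38.6 |
| sn25 | pitch | 89.24 |
| sn26 | y | 46.23 |
| sn26 | yaw | 95.34 |
| sn26 | x | 23.64 |
| sn26 | pitch | 12.01 |

Each (sensor, column) pair becomes one row: 3 × 4 = 12 rows.
For example, (sn24, y) → accel=34.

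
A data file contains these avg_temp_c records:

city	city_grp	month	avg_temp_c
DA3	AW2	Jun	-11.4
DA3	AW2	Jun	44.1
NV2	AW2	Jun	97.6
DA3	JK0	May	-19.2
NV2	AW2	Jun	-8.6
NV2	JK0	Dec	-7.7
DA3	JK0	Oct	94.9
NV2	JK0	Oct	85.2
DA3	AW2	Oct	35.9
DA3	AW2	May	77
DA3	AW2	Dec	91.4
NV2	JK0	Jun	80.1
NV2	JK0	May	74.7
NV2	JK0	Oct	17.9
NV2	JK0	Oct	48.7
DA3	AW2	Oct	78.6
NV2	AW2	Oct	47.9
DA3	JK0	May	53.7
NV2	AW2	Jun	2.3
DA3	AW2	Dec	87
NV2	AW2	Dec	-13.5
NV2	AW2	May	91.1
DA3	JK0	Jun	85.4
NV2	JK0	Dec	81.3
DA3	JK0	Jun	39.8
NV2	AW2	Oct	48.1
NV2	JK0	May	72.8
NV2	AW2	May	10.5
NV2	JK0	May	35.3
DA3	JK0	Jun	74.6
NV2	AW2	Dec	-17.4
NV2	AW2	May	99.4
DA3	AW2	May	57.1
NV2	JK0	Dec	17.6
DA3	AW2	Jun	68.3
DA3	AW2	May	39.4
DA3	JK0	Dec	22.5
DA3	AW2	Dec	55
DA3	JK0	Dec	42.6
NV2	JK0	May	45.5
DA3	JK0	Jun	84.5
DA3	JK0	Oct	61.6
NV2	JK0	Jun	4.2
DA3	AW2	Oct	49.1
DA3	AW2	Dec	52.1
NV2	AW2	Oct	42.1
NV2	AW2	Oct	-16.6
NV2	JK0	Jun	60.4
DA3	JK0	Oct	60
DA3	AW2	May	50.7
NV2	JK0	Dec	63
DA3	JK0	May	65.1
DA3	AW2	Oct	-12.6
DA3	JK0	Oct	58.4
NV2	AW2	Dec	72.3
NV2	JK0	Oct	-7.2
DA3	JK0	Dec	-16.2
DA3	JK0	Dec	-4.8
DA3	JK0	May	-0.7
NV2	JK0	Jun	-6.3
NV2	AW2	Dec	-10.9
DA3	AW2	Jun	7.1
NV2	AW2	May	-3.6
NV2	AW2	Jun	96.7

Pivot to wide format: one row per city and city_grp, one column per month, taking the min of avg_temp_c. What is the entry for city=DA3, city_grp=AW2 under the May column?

Rows with city=DA3, city_grp=AW2 and month=May: avg_temp_c values are 77, 57.1, 39.4, 50.7.
min(77, 57.1, 39.4, 50.7) = 39.4.

39.4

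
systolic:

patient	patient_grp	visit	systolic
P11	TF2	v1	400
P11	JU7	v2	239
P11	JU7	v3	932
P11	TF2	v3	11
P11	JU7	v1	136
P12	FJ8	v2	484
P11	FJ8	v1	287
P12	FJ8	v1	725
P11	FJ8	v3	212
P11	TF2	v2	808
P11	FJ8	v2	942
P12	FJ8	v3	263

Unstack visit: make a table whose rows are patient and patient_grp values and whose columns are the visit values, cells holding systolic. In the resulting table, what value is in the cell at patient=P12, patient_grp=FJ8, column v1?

Wide layout: rows indexed by patient and patient_grp, columns are the 3 distinct visit values (v1, v2, v3).
Cell (patient=P12, patient_grp=FJ8, visit=v1) draws from the long row where patient=P12, patient_grp=FJ8 and visit=v1, which has systolic=725.

725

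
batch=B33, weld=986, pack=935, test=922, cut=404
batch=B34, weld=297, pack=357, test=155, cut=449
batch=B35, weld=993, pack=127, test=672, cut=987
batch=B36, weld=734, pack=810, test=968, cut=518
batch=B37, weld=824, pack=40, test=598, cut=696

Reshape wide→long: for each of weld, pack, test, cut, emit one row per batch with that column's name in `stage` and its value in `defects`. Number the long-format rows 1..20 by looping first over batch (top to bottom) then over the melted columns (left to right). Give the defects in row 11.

672

20 rows total (5 × 4). Row 11: index ⌊(11-1)/4⌋ = 2 into batch → B35; (11-1) mod 4 = 2 into the melted columns → test.
So row 11 is (B35, test, 672); defects = 672.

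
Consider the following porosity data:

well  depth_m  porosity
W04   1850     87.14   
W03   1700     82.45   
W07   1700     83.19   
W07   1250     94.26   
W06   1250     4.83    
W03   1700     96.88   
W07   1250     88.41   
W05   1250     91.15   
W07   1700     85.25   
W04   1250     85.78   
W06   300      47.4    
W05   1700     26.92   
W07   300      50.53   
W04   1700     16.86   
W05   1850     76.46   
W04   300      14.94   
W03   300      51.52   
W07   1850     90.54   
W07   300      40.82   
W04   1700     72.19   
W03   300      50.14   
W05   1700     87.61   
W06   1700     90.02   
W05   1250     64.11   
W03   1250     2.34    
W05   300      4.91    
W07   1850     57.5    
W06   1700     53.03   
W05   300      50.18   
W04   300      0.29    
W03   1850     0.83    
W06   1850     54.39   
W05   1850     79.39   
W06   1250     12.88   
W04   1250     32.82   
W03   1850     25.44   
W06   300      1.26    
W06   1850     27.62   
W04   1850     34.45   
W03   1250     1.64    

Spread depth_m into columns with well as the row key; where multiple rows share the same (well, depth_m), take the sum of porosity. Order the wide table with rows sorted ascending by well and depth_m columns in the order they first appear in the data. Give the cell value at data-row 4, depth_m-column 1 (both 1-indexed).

82.01

With rows sorted ascending by well, row 4 is well=W06. depth_m columns in first-appearance order: 1850, 1700, 1250, 300; column 1 is 1850.
Long rows with well=W06, depth_m=1850: 54.39 + 27.62 = 82.01.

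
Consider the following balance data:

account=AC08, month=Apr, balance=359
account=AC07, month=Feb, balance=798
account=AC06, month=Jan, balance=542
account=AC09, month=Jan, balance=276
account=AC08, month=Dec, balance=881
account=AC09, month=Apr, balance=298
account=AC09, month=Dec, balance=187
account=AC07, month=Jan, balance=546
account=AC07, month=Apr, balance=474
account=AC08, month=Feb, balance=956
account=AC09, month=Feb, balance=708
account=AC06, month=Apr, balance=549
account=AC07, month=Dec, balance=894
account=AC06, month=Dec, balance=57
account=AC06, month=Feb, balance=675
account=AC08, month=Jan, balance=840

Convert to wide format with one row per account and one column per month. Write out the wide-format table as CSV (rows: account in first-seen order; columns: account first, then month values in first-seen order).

Columns: account plus the 4 distinct month values (Apr, Feb, Jan, Dec).
For example, row AC08 column Apr takes balance=359 from the long row (AC08, Apr).

account,Apr,Feb,Jan,Dec
AC08,359,956,840,881
AC07,474,798,546,894
AC06,549,675,542,57
AC09,298,708,276,187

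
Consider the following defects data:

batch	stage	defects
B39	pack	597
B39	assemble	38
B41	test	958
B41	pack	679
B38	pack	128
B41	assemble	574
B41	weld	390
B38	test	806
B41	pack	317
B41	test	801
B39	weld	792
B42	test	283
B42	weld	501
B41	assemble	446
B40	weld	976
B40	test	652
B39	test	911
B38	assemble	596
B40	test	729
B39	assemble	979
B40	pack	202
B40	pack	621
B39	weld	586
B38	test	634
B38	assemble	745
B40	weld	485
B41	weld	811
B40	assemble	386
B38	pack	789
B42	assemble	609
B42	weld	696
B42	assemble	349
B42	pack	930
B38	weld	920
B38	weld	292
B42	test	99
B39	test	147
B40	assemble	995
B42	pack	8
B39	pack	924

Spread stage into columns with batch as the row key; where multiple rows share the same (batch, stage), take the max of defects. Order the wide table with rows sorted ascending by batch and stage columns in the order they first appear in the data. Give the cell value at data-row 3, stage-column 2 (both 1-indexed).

With rows sorted ascending by batch, row 3 is batch=B40. stage columns in first-appearance order: pack, assemble, test, weld; column 2 is assemble.
Long rows with batch=B40, stage=assemble: max(386, 995) = 995.

995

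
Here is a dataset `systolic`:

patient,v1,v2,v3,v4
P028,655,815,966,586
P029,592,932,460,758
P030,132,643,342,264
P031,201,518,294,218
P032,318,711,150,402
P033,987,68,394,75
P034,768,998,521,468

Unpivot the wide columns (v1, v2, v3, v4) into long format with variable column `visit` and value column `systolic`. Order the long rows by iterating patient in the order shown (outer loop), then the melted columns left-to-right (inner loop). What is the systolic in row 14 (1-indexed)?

28 rows total (7 × 4). Row 14: index ⌊(14-1)/4⌋ = 3 into patient → P031; (14-1) mod 4 = 1 into the melted columns → v2.
So row 14 is (P031, v2, 518); systolic = 518.

518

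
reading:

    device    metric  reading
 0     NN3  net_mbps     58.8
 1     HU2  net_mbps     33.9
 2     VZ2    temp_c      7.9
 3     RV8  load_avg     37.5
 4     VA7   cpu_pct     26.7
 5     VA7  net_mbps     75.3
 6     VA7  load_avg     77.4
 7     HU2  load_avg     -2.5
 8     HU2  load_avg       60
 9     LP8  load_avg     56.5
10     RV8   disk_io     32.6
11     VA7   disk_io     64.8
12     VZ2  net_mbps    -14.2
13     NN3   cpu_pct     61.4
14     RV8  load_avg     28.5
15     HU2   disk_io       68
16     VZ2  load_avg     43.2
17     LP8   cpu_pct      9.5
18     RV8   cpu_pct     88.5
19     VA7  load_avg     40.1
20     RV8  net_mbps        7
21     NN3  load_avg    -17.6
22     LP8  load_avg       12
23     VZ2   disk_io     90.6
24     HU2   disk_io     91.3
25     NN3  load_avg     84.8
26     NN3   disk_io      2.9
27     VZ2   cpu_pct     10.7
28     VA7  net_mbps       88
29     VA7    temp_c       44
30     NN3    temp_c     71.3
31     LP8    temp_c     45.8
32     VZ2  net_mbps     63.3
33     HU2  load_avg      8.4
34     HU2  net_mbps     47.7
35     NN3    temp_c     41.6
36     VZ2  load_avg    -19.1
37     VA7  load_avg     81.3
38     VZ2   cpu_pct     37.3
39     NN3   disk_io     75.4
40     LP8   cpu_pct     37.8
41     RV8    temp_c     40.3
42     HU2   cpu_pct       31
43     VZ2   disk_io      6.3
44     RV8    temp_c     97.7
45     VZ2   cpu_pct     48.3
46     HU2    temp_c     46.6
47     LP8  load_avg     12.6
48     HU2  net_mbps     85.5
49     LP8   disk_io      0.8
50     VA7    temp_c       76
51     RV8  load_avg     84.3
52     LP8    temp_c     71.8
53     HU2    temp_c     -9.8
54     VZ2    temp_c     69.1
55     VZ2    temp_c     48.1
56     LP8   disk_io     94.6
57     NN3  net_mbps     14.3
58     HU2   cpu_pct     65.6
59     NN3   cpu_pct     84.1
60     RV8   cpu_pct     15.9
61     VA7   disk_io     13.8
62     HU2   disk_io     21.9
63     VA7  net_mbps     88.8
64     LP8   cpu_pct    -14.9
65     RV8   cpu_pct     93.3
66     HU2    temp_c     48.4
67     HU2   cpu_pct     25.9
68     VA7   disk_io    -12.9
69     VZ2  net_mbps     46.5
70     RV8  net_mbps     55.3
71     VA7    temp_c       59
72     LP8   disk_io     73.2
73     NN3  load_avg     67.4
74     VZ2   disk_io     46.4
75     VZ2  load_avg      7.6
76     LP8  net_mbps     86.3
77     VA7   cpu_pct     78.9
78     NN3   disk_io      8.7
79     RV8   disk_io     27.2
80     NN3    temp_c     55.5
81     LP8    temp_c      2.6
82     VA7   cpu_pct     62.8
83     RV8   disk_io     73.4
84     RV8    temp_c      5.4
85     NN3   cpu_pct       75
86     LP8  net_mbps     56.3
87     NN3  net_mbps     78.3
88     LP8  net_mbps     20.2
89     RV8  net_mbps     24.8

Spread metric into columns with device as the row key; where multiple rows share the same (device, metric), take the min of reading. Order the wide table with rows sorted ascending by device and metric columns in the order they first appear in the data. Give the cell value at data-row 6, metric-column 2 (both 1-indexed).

With rows sorted ascending by device, row 6 is device=VZ2. metric columns in first-appearance order: net_mbps, temp_c, load_avg, cpu_pct, disk_io; column 2 is temp_c.
Long rows with device=VZ2, metric=temp_c: min(7.9, 69.1, 48.1) = 7.9.

7.9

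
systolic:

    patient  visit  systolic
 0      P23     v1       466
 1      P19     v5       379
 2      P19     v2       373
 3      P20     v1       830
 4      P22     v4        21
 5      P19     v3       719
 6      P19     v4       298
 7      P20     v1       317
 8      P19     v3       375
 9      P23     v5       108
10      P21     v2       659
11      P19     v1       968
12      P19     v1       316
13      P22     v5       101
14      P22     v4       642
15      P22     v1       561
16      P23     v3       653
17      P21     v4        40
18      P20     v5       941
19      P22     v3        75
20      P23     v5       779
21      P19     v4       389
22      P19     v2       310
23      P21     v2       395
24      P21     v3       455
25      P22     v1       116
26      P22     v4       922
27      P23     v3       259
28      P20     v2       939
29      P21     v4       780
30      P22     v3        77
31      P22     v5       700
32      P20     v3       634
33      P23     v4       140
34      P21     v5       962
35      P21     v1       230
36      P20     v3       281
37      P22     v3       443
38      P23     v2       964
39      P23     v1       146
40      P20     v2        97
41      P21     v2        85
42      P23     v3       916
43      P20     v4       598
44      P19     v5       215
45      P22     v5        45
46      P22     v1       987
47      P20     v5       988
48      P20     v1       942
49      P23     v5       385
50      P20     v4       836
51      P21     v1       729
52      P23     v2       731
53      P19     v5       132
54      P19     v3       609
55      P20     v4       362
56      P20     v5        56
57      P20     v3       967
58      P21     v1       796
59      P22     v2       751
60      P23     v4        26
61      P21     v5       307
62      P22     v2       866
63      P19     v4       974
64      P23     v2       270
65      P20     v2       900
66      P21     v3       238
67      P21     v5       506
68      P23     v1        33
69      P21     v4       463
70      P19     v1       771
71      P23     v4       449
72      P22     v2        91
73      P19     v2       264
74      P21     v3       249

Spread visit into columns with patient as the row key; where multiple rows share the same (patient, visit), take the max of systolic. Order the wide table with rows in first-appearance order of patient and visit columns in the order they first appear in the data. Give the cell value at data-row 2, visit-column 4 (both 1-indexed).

With rows in first-appearance order of patient, row 2 is patient=P19. visit columns in first-appearance order: v1, v5, v2, v4, v3; column 4 is v4.
Long rows with patient=P19, visit=v4: max(298, 389, 974) = 974.

974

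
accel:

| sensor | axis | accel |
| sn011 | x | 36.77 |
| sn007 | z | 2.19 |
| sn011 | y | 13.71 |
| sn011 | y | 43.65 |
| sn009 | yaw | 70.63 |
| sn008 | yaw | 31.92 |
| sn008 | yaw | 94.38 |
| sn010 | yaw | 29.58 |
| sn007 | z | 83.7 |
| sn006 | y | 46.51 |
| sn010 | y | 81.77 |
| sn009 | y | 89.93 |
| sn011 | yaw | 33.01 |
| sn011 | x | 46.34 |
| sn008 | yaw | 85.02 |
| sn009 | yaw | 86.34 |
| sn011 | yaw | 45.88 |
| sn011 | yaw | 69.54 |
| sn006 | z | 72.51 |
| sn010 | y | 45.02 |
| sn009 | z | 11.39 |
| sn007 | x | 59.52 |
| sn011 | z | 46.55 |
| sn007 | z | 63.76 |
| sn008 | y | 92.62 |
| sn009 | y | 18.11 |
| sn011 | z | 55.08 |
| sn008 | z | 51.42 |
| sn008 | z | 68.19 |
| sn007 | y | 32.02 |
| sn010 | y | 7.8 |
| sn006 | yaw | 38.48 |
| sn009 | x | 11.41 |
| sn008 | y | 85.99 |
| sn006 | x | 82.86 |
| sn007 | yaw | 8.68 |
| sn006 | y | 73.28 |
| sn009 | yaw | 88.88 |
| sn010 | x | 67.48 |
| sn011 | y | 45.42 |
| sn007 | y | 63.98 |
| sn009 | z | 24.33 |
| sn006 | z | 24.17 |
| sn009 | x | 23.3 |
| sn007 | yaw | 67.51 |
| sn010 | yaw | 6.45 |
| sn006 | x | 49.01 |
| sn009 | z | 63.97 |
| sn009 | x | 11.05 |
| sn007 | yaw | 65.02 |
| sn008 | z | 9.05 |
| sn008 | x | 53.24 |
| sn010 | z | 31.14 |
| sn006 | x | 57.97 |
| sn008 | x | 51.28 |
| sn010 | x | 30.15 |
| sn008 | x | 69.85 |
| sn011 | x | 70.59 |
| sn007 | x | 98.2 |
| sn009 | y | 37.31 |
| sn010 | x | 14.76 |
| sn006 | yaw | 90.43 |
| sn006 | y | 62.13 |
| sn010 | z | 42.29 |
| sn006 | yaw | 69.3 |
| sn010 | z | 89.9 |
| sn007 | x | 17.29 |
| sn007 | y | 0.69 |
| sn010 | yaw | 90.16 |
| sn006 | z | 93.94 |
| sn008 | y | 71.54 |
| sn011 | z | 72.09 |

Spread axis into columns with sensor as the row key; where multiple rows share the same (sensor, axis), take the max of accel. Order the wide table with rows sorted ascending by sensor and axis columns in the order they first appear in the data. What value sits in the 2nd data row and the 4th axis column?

With rows sorted ascending by sensor, row 2 is sensor=sn007. axis columns in first-appearance order: x, z, y, yaw; column 4 is yaw.
Long rows with sensor=sn007, axis=yaw: max(8.68, 67.51, 65.02) = 67.51.

67.51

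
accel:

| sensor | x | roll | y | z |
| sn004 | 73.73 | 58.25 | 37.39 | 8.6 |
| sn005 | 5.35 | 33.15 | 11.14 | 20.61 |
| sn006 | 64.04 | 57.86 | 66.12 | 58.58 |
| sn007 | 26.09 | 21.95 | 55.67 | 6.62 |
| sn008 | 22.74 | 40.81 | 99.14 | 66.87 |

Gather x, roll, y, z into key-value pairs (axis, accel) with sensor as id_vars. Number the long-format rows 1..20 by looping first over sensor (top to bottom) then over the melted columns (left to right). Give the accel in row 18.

20 rows total (5 × 4). Row 18: index ⌊(18-1)/4⌋ = 4 into sensor → sn008; (18-1) mod 4 = 1 into the melted columns → roll.
So row 18 is (sn008, roll, 40.81); accel = 40.81.

40.81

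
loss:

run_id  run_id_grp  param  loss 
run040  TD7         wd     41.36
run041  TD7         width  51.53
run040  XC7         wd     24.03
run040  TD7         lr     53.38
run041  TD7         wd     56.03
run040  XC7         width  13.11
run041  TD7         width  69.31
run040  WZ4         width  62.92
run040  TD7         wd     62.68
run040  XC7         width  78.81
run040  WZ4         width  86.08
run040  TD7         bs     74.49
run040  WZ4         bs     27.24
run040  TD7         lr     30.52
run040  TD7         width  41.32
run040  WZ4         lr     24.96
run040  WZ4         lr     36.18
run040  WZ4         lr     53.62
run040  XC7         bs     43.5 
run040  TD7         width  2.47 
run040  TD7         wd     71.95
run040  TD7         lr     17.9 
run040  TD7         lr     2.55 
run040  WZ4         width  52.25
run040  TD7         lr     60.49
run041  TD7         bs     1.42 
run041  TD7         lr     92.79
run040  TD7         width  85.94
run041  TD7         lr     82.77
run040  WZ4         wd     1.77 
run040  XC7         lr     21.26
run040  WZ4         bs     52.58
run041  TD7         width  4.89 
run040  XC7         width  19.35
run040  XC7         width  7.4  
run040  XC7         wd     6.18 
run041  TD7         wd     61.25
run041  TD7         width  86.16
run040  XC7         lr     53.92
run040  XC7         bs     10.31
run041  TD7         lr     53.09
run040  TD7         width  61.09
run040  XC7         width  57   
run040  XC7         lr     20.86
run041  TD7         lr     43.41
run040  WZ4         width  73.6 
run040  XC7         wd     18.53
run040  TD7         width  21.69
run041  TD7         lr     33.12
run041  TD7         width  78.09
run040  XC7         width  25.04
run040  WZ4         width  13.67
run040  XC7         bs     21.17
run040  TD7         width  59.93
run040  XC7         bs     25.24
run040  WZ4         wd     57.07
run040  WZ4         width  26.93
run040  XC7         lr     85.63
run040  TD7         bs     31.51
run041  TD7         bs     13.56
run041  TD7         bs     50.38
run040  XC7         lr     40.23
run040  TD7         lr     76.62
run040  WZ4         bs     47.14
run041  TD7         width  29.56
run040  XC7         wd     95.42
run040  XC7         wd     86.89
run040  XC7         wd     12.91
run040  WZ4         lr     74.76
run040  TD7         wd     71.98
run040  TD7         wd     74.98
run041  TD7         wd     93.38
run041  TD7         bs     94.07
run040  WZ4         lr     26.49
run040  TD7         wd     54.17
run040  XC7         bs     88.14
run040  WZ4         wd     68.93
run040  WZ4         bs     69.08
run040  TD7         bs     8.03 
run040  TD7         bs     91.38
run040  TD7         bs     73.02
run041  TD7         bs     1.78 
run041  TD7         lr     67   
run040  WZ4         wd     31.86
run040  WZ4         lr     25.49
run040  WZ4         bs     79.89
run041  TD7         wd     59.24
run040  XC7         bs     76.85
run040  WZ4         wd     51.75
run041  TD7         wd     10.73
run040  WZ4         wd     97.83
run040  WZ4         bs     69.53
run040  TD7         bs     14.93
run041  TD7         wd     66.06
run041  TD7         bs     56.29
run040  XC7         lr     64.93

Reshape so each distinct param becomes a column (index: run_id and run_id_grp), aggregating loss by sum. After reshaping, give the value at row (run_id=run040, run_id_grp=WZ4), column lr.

241.50

Rows with run_id=run040, run_id_grp=WZ4 and param=lr: loss values are 24.96, 36.18, 53.62, 74.76, 26.49, 25.49.
24.96 + 36.18 + 53.62 + 74.76 + 26.49 + 25.49 = 241.50.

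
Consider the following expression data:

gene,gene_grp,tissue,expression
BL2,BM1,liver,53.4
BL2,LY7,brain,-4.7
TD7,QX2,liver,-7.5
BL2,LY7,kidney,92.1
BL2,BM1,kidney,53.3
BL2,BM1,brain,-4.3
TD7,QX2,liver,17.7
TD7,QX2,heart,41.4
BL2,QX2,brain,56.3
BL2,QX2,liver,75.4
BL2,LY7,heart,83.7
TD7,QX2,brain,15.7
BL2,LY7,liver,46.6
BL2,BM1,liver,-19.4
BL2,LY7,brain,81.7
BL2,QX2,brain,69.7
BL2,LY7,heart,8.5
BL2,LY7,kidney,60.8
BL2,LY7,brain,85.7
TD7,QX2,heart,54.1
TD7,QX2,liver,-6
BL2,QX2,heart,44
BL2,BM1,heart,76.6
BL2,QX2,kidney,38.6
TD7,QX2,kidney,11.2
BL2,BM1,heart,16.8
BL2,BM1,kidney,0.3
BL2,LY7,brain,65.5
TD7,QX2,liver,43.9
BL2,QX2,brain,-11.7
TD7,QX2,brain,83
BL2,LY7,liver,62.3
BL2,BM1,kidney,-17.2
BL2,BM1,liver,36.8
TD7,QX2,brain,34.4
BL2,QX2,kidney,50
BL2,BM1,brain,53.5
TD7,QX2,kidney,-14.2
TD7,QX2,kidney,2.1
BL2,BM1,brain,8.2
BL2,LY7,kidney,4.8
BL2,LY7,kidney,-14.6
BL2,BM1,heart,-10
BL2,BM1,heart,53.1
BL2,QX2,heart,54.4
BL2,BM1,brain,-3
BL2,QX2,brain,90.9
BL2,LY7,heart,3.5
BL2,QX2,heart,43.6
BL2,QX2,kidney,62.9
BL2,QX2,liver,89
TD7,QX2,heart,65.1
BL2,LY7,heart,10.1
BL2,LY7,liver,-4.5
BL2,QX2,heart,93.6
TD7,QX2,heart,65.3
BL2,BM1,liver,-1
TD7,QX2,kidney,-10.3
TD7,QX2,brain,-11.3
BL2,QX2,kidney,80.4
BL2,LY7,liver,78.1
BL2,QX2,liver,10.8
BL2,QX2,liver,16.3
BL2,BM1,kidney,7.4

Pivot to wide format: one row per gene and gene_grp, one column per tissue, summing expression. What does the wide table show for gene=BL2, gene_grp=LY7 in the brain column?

Rows with gene=BL2, gene_grp=LY7 and tissue=brain: expression values are -4.7, 81.7, 85.7, 65.5.
-4.7 + 81.7 + 85.7 + 65.5 = 228.2.

228.2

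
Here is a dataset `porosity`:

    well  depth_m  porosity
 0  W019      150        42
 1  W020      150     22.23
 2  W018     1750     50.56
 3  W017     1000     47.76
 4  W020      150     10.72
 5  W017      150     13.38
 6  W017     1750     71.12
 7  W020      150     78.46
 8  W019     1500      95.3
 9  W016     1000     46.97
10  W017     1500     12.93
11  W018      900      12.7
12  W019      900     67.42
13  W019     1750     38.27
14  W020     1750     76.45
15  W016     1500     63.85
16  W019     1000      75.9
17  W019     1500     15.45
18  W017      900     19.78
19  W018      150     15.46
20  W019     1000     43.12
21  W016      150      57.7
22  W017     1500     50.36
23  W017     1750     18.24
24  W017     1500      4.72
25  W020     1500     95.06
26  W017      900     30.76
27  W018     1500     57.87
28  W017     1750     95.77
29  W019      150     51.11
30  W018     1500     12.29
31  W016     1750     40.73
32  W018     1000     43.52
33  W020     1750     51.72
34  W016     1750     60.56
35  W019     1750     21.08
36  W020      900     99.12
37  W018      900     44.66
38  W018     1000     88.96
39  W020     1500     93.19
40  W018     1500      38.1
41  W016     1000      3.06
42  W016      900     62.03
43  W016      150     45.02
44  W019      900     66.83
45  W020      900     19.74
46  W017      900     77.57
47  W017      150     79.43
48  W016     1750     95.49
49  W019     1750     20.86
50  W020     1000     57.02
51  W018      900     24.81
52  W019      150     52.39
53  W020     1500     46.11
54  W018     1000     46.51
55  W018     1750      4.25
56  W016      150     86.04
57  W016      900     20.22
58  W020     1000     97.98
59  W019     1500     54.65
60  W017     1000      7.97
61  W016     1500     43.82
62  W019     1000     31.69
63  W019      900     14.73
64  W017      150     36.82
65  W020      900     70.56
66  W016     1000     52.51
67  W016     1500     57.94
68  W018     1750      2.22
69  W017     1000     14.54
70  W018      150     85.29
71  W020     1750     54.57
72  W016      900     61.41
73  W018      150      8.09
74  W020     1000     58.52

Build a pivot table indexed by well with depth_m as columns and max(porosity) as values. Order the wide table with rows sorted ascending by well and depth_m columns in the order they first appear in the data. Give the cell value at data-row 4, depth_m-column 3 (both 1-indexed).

With rows sorted ascending by well, row 4 is well=W019. depth_m columns in first-appearance order: 150, 1750, 1000, 1500, 900; column 3 is 1000.
Long rows with well=W019, depth_m=1000: max(75.9, 43.12, 31.69) = 75.9.

75.9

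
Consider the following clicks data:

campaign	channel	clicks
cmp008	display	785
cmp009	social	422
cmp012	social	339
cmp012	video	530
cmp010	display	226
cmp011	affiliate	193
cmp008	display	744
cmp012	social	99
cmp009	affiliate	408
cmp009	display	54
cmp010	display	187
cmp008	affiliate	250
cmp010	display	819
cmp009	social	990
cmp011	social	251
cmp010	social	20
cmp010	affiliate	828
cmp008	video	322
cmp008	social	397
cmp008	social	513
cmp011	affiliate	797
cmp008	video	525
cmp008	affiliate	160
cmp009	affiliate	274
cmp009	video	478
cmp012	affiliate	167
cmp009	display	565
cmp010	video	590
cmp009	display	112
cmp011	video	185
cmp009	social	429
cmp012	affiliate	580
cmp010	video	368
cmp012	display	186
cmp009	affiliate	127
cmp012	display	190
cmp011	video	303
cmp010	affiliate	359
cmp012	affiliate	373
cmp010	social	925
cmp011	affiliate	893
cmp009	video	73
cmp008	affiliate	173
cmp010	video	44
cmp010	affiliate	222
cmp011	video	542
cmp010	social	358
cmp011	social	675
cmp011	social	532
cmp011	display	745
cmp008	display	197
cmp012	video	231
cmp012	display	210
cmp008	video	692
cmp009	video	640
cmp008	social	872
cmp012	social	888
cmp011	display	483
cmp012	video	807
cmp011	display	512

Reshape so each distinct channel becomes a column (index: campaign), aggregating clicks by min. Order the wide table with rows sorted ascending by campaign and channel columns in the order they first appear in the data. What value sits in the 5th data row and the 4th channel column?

167

With rows sorted ascending by campaign, row 5 is campaign=cmp012. channel columns in first-appearance order: display, social, video, affiliate; column 4 is affiliate.
Long rows with campaign=cmp012, channel=affiliate: min(167, 580, 373) = 167.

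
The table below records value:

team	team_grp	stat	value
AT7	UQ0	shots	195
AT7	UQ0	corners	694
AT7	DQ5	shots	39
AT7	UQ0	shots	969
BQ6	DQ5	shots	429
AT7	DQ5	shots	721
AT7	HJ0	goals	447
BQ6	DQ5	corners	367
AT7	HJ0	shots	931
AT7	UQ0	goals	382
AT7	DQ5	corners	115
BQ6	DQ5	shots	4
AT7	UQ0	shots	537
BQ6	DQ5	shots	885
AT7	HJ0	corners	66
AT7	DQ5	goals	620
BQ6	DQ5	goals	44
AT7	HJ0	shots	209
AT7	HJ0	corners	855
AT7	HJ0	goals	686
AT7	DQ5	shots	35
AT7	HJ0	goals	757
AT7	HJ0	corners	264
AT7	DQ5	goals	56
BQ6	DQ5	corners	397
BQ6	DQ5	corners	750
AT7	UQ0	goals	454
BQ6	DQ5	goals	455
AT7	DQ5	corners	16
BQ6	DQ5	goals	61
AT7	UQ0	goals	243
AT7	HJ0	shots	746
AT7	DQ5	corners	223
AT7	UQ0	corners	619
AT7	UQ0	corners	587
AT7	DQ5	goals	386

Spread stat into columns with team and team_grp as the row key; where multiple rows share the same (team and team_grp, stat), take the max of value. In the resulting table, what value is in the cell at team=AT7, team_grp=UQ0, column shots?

969

Rows with team=AT7, team_grp=UQ0 and stat=shots: value values are 195, 969, 537.
max(195, 969, 537) = 969.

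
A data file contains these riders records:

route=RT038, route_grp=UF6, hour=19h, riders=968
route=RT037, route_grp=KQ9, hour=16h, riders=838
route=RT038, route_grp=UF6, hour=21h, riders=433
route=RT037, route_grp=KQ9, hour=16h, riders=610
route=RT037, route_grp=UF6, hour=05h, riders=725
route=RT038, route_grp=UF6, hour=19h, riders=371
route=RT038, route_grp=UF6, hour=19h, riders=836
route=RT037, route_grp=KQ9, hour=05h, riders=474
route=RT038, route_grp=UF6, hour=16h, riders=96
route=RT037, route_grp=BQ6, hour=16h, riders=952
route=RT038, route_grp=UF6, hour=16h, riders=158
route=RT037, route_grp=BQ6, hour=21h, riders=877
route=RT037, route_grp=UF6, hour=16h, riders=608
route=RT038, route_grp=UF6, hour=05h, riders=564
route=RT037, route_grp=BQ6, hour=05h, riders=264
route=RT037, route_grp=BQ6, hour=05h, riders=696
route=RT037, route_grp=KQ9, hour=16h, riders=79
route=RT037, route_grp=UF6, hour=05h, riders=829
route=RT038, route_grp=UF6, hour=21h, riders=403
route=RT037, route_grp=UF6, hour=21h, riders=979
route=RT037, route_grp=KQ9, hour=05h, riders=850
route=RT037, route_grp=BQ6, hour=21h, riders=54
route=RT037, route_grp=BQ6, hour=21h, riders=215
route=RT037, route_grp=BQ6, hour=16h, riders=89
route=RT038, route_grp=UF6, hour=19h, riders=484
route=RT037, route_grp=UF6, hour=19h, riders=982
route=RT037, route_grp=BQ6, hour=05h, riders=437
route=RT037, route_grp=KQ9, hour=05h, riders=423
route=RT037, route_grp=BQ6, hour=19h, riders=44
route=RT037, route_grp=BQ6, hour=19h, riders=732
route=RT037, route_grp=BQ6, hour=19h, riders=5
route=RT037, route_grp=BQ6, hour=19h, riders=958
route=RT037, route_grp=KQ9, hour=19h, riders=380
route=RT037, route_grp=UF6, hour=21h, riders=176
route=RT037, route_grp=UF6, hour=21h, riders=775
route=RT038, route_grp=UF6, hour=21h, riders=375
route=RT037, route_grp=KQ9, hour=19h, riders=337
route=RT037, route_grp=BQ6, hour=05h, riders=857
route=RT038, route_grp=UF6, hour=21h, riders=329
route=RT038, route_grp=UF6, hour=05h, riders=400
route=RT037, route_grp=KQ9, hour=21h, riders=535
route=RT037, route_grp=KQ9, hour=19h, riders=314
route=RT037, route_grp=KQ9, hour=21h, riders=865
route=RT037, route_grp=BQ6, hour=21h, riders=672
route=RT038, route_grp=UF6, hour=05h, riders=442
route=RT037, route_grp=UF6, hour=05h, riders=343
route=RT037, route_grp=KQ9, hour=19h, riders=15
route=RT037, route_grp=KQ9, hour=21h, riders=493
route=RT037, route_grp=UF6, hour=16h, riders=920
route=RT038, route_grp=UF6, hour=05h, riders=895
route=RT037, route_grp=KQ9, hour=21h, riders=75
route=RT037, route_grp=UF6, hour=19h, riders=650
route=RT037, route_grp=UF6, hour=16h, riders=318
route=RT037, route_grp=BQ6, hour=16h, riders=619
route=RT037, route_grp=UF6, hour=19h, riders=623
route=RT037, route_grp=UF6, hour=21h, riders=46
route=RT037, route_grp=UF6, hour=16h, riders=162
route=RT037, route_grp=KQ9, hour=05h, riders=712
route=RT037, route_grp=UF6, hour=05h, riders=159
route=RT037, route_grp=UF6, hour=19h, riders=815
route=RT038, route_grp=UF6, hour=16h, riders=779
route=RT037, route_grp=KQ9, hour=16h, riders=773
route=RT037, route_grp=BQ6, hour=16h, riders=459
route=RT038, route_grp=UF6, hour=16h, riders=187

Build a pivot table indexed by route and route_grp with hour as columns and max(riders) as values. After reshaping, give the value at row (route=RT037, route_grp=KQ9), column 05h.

Rows with route=RT037, route_grp=KQ9 and hour=05h: riders values are 474, 850, 423, 712.
max(474, 850, 423, 712) = 850.

850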